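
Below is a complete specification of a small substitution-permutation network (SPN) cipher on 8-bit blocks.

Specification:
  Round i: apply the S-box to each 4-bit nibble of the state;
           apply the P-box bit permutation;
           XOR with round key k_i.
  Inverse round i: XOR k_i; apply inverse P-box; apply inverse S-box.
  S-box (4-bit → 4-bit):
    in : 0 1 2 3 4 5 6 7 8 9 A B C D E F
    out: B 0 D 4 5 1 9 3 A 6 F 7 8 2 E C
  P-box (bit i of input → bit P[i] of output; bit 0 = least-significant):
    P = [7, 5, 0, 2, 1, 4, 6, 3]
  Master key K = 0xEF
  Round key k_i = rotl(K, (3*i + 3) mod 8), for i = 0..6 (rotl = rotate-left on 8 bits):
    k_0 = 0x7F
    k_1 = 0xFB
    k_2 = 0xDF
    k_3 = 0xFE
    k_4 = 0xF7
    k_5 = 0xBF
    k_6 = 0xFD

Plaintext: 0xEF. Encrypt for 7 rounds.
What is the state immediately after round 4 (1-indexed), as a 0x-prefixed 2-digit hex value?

s_0 = plaintext = 0xEF
s_1 = Round(s_0, k_0) = 0x22
s_2 = Round(s_1, k_1) = 0x34
s_3 = Round(s_2, k_2) = 0x1E
s_4 = Round(s_3, k_3) = 0xDB
s_5 = Round(s_4, k_4) = 0x46
s_6 = Round(s_5, k_5) = 0x79
s_7 = Round(s_6, k_6) = 0xCE

0xDB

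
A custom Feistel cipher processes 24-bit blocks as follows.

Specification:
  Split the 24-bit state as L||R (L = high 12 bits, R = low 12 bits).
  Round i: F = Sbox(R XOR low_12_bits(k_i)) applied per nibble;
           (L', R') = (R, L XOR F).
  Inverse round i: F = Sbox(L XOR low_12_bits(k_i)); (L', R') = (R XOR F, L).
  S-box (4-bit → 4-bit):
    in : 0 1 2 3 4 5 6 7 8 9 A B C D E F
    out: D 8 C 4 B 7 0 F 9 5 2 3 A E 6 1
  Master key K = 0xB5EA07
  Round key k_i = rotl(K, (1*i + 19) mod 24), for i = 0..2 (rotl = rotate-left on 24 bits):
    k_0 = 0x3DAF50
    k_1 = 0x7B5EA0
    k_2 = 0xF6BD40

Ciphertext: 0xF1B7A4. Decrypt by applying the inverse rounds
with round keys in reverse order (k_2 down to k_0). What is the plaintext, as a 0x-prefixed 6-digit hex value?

0x4EC8E4

s_0 = ciphertext = 0xF1B7A4
s_1 = InvRound(s_0, k_2) = 0xBD7F1B
s_2 = InvRound(s_1, k_1) = 0x8E4BD7
s_3 = InvRound(s_2, k_0) = 0x4EC8E4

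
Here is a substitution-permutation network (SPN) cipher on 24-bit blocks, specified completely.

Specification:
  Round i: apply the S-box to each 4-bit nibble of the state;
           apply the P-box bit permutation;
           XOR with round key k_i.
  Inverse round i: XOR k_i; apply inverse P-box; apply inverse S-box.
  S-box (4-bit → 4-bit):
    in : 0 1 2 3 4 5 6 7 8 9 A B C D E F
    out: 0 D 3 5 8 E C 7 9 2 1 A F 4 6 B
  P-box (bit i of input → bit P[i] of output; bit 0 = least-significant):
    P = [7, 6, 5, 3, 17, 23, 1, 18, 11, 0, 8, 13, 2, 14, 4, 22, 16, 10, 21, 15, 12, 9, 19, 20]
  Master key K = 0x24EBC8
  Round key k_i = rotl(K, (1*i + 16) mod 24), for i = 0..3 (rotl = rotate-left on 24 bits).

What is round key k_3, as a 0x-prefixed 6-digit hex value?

0x41275E

K = 0x24EBC8
k_0 = rotl(K, (1*0+16) mod 24) = rotl(K, 16) = 0xC824EB
k_1 = rotl(K, (1*1+16) mod 24) = rotl(K, 17) = 0x9049D7
k_2 = rotl(K, (1*2+16) mod 24) = rotl(K, 18) = 0x2093AF
k_3 = rotl(K, (1*3+16) mod 24) = rotl(K, 19) = 0x41275E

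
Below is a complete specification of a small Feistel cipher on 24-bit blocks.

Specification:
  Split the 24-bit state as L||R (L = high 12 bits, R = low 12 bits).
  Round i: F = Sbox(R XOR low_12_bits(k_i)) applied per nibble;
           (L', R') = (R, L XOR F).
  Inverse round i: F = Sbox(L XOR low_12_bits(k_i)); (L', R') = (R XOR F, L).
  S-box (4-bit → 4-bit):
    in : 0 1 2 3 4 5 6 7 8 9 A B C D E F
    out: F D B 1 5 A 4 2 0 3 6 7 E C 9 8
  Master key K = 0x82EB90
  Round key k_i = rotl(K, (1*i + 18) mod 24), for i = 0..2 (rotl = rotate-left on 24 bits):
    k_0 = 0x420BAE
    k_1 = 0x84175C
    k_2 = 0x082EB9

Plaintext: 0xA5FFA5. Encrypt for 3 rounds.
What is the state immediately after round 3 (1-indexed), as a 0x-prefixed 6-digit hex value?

s_0 = plaintext = 0xA5FFA5
s_1 = Round(s_0, k_0) = 0xFA5FA8
s_2 = Round(s_1, k_1) = 0xFA8F20
s_3 = Round(s_2, k_2) = 0xF2029B

0xF2029B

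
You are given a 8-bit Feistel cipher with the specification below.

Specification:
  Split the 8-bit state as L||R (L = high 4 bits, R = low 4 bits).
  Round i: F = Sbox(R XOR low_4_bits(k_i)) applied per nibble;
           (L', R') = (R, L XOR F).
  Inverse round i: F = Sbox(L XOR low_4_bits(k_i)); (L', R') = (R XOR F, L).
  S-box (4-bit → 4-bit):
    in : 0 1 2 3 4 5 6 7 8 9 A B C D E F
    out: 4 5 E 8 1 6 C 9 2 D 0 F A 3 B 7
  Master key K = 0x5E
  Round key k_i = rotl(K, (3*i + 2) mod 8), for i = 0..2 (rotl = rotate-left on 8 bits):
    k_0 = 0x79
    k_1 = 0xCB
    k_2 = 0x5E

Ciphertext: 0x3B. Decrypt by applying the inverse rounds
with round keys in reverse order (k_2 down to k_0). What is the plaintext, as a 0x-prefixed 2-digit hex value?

0x6B

s_0 = ciphertext = 0x3B
s_1 = InvRound(s_0, k_2) = 0x83
s_2 = InvRound(s_1, k_1) = 0xB8
s_3 = InvRound(s_2, k_0) = 0x6B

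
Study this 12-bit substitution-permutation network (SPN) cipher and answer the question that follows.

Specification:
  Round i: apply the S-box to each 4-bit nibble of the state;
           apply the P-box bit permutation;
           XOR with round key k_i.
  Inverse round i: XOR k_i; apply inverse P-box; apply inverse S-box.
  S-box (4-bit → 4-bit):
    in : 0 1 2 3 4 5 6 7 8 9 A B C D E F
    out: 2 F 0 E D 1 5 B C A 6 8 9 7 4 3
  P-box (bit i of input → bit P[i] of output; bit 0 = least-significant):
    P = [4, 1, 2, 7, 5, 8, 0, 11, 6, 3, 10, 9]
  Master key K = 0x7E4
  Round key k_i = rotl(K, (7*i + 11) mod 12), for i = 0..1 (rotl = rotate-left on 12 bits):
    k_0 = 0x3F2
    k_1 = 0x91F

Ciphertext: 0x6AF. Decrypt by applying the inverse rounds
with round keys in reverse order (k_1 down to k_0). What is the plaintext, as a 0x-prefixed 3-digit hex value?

0x993

s_0 = ciphertext = 0x6AF
s_1 = InvRound(s_0, k_1) = 0x87C
s_2 = InvRound(s_1, k_0) = 0x993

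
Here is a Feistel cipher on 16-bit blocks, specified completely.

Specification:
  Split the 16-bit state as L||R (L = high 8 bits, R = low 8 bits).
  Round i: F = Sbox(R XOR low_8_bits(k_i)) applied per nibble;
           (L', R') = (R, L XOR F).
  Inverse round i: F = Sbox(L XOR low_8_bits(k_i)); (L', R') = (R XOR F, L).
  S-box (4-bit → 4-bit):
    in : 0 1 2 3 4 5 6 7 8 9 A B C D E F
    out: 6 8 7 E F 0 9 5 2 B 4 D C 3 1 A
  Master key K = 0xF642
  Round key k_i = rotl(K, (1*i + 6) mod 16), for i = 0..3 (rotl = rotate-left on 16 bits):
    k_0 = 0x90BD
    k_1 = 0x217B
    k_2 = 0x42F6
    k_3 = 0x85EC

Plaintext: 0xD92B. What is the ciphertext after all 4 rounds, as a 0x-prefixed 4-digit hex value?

s_0 = plaintext = 0xD92B
s_1 = Round(s_0, k_0) = 0x2B60
s_2 = Round(s_1, k_1) = 0x60A6
s_3 = Round(s_2, k_2) = 0xA666
s_4 = Round(s_3, k_3) = 0x6682

0x6682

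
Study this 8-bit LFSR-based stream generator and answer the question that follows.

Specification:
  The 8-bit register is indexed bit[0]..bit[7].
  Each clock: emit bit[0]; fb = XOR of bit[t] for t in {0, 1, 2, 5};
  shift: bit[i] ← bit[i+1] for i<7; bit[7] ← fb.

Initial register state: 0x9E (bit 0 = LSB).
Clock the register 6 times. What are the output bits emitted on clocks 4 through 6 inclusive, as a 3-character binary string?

110

reg_0 = 0x9E
clock 1: out=0, reg = 0x4F
clock 2: out=1, reg = 0xA7
clock 3: out=1, reg = 0x53
clock 4: out=1, reg = 0x29
clock 5: out=1, reg = 0x14
clock 6: out=0, reg = 0x8A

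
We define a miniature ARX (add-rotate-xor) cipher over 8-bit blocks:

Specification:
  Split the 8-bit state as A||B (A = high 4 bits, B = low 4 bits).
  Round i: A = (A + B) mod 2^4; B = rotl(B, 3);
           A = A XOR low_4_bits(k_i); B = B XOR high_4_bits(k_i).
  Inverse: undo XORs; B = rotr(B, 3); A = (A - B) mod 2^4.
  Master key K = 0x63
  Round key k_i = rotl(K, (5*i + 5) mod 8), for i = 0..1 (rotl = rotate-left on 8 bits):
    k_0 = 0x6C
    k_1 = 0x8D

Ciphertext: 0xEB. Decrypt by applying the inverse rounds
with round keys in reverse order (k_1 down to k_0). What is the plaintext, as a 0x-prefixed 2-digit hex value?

s_0 = ciphertext = 0xEB
s_1 = InvRound(s_0, k_1) = 0xD6
s_2 = InvRound(s_1, k_0) = 0x10

0x10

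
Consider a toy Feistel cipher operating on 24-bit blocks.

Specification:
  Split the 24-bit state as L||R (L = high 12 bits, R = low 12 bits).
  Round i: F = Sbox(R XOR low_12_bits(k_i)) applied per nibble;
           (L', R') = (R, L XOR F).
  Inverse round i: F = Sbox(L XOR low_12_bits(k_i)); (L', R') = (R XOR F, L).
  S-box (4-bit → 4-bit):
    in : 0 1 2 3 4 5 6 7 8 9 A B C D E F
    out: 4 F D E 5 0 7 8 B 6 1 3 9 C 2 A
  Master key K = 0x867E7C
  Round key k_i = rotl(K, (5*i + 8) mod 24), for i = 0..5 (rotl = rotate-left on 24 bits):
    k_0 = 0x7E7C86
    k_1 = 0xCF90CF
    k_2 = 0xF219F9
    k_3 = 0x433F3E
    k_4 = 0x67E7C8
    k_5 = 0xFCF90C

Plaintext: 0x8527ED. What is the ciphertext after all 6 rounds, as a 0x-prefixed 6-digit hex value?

0xCDFFAA

s_0 = plaintext = 0x8527ED
s_1 = Round(s_0, k_0) = 0x7EDB21
s_2 = Round(s_1, k_1) = 0xB214CF
s_3 = Round(s_2, k_2) = 0x4CF7C6
s_4 = Round(s_3, k_3) = 0x7C6F64
s_5 = Round(s_4, k_4) = 0xF64CDF
s_6 = Round(s_5, k_5) = 0xCDFFAA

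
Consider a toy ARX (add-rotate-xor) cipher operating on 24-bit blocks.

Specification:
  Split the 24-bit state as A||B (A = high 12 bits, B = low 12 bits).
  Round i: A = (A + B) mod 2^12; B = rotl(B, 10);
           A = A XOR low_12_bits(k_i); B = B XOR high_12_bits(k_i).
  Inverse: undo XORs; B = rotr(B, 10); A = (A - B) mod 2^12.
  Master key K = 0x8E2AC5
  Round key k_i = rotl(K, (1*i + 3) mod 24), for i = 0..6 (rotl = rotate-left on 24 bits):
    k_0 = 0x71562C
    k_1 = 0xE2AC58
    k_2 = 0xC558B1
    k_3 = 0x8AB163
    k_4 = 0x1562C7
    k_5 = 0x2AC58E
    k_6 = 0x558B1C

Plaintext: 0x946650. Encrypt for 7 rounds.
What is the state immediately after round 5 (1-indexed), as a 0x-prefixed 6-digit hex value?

0xEB1817

s_0 = plaintext = 0x946650
s_1 = Round(s_0, k_0) = 0x9BA681
s_2 = Round(s_1, k_1) = 0xC63B8A
s_3 = Round(s_2, k_2) = 0xF5C6B7
s_4 = Round(s_3, k_3) = 0x770506
s_5 = Round(s_4, k_4) = 0xEB1817
s_6 = Round(s_5, k_5) = 0x346CA9
s_7 = Round(s_6, k_6) = 0x4F3272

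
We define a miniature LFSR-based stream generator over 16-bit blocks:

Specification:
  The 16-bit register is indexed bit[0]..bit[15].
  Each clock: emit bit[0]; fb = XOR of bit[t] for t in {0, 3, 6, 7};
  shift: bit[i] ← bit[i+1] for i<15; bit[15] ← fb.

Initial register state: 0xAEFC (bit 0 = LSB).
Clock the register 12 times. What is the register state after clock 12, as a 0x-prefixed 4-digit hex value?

reg_0 = 0xAEFC
clock 1: out=0, reg = 0xD77E
clock 2: out=0, reg = 0x6BBF
clock 3: out=1, reg = 0xB5DF
clock 4: out=1, reg = 0x5AEF
clock 5: out=1, reg = 0x2D77
clock 6: out=1, reg = 0x16BB
clock 7: out=1, reg = 0x8B5D
clock 8: out=1, reg = 0xC5AE
clock 9: out=0, reg = 0x62D7
clock 10: out=1, reg = 0xB16B
clock 11: out=1, reg = 0xD8B5
clock 12: out=1, reg = 0x6C5A

0x6C5A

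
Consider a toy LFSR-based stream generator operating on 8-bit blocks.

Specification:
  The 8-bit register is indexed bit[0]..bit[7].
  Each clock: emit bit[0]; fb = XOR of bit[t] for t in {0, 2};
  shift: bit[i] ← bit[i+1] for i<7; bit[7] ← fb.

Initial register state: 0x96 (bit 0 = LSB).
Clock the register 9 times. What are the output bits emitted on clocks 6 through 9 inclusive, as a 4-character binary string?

0011

reg_0 = 0x96
clock 1: out=0, reg = 0xCB
clock 2: out=1, reg = 0xE5
clock 3: out=1, reg = 0x72
clock 4: out=0, reg = 0x39
clock 5: out=1, reg = 0x9C
clock 6: out=0, reg = 0xCE
clock 7: out=0, reg = 0xE7
clock 8: out=1, reg = 0x73
clock 9: out=1, reg = 0xB9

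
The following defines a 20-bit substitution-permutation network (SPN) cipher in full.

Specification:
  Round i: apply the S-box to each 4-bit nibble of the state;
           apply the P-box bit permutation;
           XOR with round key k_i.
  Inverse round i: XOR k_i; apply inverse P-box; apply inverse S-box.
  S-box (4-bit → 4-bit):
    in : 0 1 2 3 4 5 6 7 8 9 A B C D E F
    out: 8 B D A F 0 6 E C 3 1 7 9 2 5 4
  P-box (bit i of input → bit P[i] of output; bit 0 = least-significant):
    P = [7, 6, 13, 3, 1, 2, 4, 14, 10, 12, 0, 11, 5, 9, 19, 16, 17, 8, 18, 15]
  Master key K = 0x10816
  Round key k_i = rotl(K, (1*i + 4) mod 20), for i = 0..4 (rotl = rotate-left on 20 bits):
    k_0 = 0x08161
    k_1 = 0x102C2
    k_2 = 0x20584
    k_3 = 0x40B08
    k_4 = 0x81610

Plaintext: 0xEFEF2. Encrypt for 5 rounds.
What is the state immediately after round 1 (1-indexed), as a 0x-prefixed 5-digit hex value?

s_0 = plaintext = 0xEFEF2
s_1 = Round(s_0, k_0) = 0xEA5F8
s_2 = Round(s_1, k_1) = 0x722FA
s_3 = Round(s_2, k_2) = 0xF8835
s_4 = Round(s_3, k_3) = 0x9430D
s_5 = Round(s_4, k_4) = 0x34D70

0xEA5F8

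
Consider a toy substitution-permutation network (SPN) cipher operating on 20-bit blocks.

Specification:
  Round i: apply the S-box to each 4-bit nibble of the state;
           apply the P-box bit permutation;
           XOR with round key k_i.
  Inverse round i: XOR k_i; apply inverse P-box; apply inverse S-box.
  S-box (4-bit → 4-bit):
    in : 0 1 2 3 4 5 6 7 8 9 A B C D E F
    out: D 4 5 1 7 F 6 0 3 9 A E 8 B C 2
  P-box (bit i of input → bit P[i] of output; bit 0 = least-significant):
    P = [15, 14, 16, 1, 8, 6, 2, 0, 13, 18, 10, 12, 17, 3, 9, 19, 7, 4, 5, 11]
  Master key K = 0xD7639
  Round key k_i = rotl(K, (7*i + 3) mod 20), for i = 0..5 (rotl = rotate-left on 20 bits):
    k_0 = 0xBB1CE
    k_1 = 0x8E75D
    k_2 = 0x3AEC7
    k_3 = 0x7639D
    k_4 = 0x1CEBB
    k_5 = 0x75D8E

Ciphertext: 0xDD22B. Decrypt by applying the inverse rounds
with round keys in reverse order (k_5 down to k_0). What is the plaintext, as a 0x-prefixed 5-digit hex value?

0xE57BF

s_0 = ciphertext = 0xDD22B
s_1 = InvRound(s_0, k_5) = 0x00103
s_2 = InvRound(s_1, k_4) = 0x56134
s_3 = InvRound(s_2, k_3) = 0x247C7
s_4 = InvRound(s_3, k_2) = 0xC7334
s_5 = InvRound(s_4, k_1) = 0x1FBA3
s_6 = InvRound(s_5, k_0) = 0xE57BF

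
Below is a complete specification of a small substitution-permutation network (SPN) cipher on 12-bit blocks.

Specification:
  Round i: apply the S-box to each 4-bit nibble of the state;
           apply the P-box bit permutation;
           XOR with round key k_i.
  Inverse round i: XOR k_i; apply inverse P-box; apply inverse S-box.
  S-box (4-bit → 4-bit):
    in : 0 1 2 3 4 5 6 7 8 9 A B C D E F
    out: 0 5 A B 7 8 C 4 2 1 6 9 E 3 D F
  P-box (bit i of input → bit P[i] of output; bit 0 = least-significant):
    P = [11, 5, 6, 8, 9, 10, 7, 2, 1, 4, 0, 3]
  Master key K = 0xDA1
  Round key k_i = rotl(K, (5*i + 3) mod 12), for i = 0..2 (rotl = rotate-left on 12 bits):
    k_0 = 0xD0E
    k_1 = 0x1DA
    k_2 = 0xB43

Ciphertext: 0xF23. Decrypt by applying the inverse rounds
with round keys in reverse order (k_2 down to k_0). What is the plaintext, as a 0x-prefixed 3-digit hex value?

s_0 = ciphertext = 0xF23
s_1 = InvRound(s_0, k_2) = 0x08A
s_2 = InvRound(s_1, k_1) = 0x806
s_3 = InvRound(s_2, k_0) = 0x585

0x585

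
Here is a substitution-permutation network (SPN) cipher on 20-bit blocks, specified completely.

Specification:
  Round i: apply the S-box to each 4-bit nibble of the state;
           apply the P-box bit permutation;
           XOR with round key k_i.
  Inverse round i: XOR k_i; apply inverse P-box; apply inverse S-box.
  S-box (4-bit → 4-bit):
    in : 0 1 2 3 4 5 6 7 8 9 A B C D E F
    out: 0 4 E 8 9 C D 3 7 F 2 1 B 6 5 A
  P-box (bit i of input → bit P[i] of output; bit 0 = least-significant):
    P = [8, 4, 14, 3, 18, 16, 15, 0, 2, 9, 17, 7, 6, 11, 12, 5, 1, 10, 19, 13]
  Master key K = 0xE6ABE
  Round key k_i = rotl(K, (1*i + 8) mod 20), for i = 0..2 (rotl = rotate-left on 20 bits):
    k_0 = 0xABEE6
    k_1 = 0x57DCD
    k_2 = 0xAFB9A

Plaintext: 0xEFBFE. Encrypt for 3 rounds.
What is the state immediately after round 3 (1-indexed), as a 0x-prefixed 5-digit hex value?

0xE288E

s_0 = plaintext = 0xEFBFE
s_1 = Round(s_0, k_0) = 0x3F7C1
s_2 = Round(s_1, k_1) = 0x017E8
s_3 = Round(s_2, k_2) = 0xE288E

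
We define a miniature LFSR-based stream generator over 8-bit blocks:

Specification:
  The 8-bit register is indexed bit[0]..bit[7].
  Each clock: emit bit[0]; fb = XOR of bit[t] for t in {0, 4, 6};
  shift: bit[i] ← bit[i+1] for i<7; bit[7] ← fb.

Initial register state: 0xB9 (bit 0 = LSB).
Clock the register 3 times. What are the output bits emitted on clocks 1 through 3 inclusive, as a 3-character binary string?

reg_0 = 0xB9
clock 1: out=1, reg = 0x5C
clock 2: out=0, reg = 0x2E
clock 3: out=0, reg = 0x17

100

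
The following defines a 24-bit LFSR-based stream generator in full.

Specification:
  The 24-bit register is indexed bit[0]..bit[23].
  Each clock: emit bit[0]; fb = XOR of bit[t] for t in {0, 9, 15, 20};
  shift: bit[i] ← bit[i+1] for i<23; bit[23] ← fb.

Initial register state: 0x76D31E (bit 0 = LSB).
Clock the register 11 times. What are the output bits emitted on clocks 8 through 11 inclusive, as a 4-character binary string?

0110

reg_0 = 0x76D31E
clock 1: out=0, reg = 0xBB698F
clock 2: out=1, reg = 0x5DB4C7
clock 3: out=1, reg = 0xAEDA63
clock 4: out=1, reg = 0xD76D31
clock 5: out=1, reg = 0x6BB698
clock 6: out=0, reg = 0x35DB4C
clock 7: out=0, reg = 0x9AEDA6
clock 8: out=0, reg = 0x4D76D3
clock 9: out=1, reg = 0x26BB69
clock 10: out=1, reg = 0x935DB4
clock 11: out=0, reg = 0xC9AEDA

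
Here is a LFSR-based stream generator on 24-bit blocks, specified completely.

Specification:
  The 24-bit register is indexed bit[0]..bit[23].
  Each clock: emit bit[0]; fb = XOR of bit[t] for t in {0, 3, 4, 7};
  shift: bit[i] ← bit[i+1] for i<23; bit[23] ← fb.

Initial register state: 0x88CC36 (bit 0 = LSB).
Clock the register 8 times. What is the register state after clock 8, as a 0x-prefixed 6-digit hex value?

reg_0 = 0x88CC36
clock 1: out=0, reg = 0xC4661B
clock 2: out=1, reg = 0xE2330D
clock 3: out=1, reg = 0x711986
clock 4: out=0, reg = 0xB88CC3
clock 5: out=1, reg = 0x5C4661
clock 6: out=1, reg = 0xAE2330
clock 7: out=0, reg = 0xD71198
clock 8: out=0, reg = 0xEB88CC

0xEB88CC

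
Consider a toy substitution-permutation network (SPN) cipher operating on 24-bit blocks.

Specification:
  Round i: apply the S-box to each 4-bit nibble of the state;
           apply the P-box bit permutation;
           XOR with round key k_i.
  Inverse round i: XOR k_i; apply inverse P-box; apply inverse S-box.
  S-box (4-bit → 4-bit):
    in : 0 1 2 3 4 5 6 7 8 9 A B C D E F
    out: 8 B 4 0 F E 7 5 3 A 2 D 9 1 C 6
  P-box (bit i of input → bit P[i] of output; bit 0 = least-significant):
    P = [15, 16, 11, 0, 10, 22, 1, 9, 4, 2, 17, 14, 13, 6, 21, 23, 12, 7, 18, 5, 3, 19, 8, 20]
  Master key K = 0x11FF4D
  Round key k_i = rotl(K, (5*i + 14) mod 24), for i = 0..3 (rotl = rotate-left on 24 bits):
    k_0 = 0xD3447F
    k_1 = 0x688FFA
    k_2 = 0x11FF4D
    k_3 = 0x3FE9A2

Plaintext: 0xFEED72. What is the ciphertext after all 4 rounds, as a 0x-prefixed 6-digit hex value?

s_0 = plaintext = 0xFEED72
s_1 = Round(s_0, k_0) = 0x7F494D
s_2 = Round(s_1, k_1) = 0x8C6834
s_3 = Round(s_2, k_2) = 0x384730
s_4 = Round(s_3, k_3) = 0x9DD973

0x9DD973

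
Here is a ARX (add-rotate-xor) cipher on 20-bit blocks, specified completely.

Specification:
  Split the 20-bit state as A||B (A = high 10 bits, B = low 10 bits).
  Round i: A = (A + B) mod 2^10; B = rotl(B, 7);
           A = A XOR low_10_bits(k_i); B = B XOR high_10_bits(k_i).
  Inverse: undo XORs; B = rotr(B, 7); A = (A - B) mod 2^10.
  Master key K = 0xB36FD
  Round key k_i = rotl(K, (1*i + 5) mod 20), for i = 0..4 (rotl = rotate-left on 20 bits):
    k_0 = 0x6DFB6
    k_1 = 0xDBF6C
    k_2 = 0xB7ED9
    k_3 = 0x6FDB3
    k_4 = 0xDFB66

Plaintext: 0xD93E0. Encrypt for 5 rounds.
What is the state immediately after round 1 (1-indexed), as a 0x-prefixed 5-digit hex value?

0x3C9CB

s_0 = plaintext = 0xD93E0
s_1 = Round(s_0, k_0) = 0x3C9CB
s_2 = Round(s_1, k_1) = 0x746D6
s_3 = Round(s_2, k_2) = 0x9F985
s_4 = Round(s_3, k_3) = 0x6C30F
s_5 = Round(s_4, k_4) = 0xF649F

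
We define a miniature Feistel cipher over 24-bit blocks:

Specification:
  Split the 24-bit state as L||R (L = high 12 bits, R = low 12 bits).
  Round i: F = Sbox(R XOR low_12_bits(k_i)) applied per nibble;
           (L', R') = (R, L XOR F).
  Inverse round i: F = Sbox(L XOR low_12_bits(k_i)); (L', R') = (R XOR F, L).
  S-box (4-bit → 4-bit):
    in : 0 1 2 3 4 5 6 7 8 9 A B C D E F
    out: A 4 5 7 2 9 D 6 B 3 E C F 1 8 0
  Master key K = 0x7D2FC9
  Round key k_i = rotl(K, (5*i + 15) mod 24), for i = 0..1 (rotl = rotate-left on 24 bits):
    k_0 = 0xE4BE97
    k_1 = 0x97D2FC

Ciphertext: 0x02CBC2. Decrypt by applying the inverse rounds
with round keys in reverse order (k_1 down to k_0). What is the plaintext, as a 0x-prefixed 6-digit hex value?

s_0 = ciphertext = 0x02CBC2
s_1 = InvRound(s_0, k_1) = 0xED802C
s_2 = InvRound(s_1, k_0) = 0xA0CED8

0xA0CED8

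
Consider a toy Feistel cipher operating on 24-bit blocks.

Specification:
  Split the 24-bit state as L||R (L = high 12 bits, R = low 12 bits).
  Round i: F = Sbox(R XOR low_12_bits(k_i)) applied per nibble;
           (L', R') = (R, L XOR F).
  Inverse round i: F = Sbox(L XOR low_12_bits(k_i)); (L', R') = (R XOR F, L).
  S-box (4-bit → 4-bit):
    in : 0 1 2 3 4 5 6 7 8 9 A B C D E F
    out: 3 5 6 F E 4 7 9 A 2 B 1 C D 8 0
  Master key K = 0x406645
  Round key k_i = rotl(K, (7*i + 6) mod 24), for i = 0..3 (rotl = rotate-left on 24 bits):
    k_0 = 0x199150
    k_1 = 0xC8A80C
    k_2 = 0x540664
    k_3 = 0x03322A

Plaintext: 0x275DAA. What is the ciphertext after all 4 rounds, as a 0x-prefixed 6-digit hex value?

s_0 = plaintext = 0x275DAA
s_1 = Round(s_0, k_0) = 0xDAAE7E
s_2 = Round(s_1, k_1) = 0xE7EA3C
s_3 = Round(s_2, k_2) = 0xA3C234
s_4 = Round(s_3, k_3) = 0x234964

0x234964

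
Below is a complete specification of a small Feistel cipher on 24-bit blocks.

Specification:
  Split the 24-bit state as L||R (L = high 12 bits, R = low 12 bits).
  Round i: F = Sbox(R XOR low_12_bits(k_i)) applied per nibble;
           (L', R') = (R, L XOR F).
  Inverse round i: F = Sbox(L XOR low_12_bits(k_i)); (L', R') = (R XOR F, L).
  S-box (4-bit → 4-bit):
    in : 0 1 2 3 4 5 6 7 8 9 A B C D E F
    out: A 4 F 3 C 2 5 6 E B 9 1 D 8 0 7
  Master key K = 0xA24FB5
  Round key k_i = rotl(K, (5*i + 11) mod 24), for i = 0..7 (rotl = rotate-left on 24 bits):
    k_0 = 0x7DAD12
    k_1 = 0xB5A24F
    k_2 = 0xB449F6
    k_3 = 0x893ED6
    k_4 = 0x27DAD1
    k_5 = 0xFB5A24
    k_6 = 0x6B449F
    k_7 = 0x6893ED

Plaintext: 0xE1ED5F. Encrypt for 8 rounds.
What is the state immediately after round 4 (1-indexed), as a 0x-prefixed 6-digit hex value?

0x099823

s_0 = plaintext = 0xE1ED5F
s_1 = Round(s_0, k_0) = 0xD5F4D6
s_2 = Round(s_1, k_1) = 0x4D68E4
s_3 = Round(s_2, k_2) = 0x8E4099
s_4 = Round(s_3, k_3) = 0x099823
s_5 = Round(s_4, k_4) = 0x823FE6
s_6 = Round(s_5, k_5) = 0xFE6AFC
s_7 = Round(s_6, k_6) = 0xAFCFB5
s_8 = Round(s_7, k_7) = 0xFB57D2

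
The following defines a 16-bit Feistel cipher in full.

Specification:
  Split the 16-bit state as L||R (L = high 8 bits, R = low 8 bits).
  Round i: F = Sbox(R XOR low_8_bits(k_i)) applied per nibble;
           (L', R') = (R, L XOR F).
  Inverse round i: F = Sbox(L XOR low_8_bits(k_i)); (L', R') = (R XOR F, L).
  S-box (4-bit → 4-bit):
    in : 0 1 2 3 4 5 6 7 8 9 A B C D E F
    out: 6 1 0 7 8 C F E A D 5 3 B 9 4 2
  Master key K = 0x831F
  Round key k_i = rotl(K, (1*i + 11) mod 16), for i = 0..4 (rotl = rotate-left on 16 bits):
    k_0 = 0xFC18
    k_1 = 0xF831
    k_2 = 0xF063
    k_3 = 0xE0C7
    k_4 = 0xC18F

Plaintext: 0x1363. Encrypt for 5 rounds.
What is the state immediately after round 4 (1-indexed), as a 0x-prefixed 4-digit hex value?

0xC1BD

s_0 = plaintext = 0x1363
s_1 = Round(s_0, k_0) = 0x63F0
s_2 = Round(s_1, k_1) = 0xF0D2
s_3 = Round(s_2, k_2) = 0xD2C1
s_4 = Round(s_3, k_3) = 0xC1BD
s_5 = Round(s_4, k_4) = 0xBDB1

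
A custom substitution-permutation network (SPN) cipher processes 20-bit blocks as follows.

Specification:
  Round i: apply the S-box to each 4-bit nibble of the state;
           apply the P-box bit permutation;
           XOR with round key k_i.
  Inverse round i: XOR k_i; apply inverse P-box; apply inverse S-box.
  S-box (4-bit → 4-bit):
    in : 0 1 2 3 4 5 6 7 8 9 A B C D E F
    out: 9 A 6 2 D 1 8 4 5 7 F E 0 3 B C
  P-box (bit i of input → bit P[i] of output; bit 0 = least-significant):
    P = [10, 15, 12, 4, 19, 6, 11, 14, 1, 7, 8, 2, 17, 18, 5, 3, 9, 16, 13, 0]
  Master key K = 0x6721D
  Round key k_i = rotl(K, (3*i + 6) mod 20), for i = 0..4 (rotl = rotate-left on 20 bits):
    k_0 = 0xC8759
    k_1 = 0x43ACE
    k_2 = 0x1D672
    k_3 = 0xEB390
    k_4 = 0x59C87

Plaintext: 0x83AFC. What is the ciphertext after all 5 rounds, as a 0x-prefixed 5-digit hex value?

s_0 = plaintext = 0x83AFC
s_1 = Round(s_0, k_0) = 0x8ECDF
s_2 = Round(s_1, k_1) = 0xA0896
s_3 = Round(s_2, k_2) = 0xAFD29
s_4 = Round(s_3, k_3) = 0xF0D7B
s_5 = Round(s_4, k_4) = 0x7241C

0x7241C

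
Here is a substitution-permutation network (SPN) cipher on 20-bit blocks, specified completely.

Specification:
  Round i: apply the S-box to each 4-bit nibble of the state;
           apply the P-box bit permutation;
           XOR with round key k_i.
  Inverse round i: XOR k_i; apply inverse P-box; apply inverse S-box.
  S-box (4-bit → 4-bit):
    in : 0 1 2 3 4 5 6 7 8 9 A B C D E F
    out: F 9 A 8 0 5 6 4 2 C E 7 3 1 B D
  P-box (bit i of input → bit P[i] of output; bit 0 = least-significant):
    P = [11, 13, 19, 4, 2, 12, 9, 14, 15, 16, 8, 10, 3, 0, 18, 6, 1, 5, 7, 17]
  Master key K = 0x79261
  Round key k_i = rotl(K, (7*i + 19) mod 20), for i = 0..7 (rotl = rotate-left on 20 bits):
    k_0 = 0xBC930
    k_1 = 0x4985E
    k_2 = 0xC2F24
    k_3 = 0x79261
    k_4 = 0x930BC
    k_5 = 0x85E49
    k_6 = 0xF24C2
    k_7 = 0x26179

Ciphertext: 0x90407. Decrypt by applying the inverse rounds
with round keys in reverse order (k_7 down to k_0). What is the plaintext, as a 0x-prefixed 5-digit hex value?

0xFE93F

s_0 = ciphertext = 0x90407
s_1 = InvRound(s_0, k_7) = 0xE1A1A
s_2 = InvRound(s_1, k_6) = 0x7126E
s_3 = InvRound(s_2, k_5) = 0xE6215
s_4 = InvRound(s_3, k_4) = 0xAB8A4
s_5 = InvRound(s_4, k_3) = 0x7A85B
s_6 = InvRound(s_5, k_2) = 0xEE059
s_7 = InvRound(s_6, k_1) = 0x184EB
s_8 = InvRound(s_7, k_0) = 0xFE93F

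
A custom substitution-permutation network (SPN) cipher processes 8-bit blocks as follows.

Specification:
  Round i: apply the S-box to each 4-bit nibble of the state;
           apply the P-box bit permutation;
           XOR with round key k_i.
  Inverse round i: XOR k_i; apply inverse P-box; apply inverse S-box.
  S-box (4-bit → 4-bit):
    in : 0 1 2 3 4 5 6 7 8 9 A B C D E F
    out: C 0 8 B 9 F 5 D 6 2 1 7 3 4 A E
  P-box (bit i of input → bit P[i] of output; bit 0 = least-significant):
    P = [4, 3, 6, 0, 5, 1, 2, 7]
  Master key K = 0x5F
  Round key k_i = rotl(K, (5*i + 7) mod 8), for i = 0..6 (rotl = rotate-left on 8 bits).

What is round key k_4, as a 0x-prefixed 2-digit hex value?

K = 0x5F
k_0 = rotl(K, (5*0+7) mod 8) = rotl(K, 7) = 0xAF
k_1 = rotl(K, (5*1+7) mod 8) = rotl(K, 4) = 0xF5
k_2 = rotl(K, (5*2+7) mod 8) = rotl(K, 1) = 0xBE
k_3 = rotl(K, (5*3+7) mod 8) = rotl(K, 6) = 0xD7
k_4 = rotl(K, (5*4+7) mod 8) = rotl(K, 3) = 0xFA

0xFA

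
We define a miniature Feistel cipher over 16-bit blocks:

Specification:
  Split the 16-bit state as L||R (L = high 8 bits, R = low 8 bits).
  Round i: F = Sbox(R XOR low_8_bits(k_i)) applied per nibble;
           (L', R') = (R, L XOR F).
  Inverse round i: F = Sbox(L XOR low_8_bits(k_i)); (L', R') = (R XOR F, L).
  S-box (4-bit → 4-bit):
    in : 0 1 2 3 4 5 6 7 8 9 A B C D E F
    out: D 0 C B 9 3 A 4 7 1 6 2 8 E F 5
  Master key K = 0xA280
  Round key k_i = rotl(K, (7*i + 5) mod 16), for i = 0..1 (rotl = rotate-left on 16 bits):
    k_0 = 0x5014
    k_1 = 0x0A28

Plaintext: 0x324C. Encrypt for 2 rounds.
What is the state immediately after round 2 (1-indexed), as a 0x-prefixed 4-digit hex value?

0x0582

s_0 = plaintext = 0x324C
s_1 = Round(s_0, k_0) = 0x4C05
s_2 = Round(s_1, k_1) = 0x0582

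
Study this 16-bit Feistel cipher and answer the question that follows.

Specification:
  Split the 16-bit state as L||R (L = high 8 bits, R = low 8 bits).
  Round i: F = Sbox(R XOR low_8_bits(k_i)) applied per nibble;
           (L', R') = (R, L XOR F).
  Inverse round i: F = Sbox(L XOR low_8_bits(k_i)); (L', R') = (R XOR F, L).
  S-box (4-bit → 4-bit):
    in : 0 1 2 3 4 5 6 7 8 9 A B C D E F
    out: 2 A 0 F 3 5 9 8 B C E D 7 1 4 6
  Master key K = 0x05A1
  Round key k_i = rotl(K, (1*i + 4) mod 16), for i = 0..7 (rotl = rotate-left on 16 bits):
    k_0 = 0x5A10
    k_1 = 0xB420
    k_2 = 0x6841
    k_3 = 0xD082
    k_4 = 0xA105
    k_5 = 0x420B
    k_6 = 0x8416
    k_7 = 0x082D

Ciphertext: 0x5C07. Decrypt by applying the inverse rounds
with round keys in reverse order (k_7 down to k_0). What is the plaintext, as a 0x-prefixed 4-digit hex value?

s_0 = ciphertext = 0x5C07
s_1 = InvRound(s_0, k_7) = 0x8D5C
s_2 = InvRound(s_1, k_6) = 0x918D
s_3 = InvRound(s_2, k_5) = 0x4391
s_4 = InvRound(s_3, k_4) = 0xA843
s_5 = InvRound(s_4, k_3) = 0x4DA8
s_6 = InvRound(s_5, k_2) = 0x8F4D
s_7 = InvRound(s_6, k_1) = 0xAB8F
s_8 = InvRound(s_7, k_0) = 0x52AB

0x52AB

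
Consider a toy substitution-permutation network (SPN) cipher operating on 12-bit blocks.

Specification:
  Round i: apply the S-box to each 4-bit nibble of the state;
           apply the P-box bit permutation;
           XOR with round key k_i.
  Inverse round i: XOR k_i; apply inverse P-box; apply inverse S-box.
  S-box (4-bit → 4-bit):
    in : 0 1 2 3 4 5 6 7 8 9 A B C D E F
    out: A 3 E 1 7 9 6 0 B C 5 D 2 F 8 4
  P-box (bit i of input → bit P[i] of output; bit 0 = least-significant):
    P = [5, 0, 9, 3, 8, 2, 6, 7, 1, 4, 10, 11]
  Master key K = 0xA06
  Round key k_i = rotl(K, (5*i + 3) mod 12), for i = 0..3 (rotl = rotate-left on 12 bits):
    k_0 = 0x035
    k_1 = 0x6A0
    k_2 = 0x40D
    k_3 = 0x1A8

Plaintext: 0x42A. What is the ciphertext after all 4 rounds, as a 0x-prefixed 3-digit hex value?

0x5EB

s_0 = plaintext = 0x42A
s_1 = Round(s_0, k_0) = 0x6C3
s_2 = Round(s_1, k_1) = 0x294
s_3 = Round(s_2, k_2) = 0xAFC
s_4 = Round(s_3, k_3) = 0x5EB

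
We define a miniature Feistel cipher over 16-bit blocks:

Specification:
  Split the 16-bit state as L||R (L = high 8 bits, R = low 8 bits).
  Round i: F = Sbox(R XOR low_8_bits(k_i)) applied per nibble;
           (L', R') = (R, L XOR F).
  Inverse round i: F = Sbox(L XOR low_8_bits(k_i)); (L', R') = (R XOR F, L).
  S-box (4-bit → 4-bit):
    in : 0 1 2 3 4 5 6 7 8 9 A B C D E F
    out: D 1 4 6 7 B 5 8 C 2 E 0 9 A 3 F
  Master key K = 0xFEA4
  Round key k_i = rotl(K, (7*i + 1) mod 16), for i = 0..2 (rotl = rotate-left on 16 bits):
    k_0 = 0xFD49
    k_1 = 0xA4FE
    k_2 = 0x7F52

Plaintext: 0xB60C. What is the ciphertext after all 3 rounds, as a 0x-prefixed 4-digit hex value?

s_0 = plaintext = 0xB60C
s_1 = Round(s_0, k_0) = 0x0CCD
s_2 = Round(s_1, k_1) = 0xCD6A
s_3 = Round(s_2, k_2) = 0x6AA1

0x6AA1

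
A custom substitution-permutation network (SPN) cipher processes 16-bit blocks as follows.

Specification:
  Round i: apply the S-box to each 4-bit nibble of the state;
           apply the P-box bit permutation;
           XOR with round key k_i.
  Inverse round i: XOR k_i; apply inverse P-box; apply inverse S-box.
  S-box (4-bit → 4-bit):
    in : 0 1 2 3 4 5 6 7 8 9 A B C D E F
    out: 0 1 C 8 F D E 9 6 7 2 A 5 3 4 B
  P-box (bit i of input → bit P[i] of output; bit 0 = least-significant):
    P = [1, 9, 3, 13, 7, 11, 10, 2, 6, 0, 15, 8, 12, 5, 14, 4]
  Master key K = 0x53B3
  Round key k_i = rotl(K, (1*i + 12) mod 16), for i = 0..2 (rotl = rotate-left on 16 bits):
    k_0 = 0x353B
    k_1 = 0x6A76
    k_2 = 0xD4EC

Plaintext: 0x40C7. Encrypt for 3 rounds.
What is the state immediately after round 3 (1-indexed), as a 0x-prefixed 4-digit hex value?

0x55B7

s_0 = plaintext = 0x40C7
s_1 = Round(s_0, k_0) = 0x4189
s_2 = Round(s_1, k_1) = 0x340C
s_3 = Round(s_2, k_2) = 0x55B7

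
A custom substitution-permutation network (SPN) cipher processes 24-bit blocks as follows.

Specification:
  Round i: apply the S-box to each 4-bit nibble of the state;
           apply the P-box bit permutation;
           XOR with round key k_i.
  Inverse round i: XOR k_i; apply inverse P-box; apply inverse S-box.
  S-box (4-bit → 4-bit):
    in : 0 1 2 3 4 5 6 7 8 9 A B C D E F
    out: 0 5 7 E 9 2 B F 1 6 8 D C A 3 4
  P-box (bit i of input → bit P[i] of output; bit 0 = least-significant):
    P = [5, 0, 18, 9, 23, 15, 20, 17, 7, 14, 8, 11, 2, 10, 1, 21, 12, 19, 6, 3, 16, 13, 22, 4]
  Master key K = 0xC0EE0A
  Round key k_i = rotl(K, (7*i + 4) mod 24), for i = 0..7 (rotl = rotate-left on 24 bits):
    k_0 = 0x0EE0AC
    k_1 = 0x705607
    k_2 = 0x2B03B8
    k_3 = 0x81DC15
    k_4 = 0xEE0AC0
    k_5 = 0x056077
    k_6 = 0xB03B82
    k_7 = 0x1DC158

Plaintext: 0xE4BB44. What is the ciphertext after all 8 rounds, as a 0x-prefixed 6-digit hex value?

0x8E9277

s_0 = plaintext = 0xE4BB44
s_1 = Round(s_0, k_0) = 0xADDB02
s_2 = Round(s_1, k_1) = 0x5C5BBE
s_3 = Round(s_2, k_2) = 0xB92E51
s_4 = Round(s_3, k_3) = 0xCC18E3
s_5 = Round(s_4, k_4) = 0x2A881F
s_6 = Round(s_5, k_5) = 0xD040FB
s_7 = Round(s_6, k_6) = 0x8419B6
s_8 = Round(s_7, k_7) = 0x8E9277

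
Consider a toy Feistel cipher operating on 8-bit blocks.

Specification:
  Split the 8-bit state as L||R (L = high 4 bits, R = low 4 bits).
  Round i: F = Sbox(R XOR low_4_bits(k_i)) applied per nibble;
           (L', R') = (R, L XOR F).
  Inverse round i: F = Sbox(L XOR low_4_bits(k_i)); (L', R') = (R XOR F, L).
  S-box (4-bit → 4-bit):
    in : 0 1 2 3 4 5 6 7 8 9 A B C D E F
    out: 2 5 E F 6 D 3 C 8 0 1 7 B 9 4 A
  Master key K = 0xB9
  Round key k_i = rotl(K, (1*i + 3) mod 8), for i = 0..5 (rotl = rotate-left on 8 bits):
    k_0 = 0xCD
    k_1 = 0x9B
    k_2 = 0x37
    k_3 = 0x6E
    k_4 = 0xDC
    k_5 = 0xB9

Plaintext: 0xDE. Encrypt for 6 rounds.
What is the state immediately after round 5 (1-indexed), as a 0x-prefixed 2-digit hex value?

s_0 = plaintext = 0xDE
s_1 = Round(s_0, k_0) = 0xE2
s_2 = Round(s_1, k_1) = 0x2E
s_3 = Round(s_2, k_2) = 0xE2
s_4 = Round(s_3, k_3) = 0x25
s_5 = Round(s_4, k_4) = 0x52
s_6 = Round(s_5, k_5) = 0x22

0x52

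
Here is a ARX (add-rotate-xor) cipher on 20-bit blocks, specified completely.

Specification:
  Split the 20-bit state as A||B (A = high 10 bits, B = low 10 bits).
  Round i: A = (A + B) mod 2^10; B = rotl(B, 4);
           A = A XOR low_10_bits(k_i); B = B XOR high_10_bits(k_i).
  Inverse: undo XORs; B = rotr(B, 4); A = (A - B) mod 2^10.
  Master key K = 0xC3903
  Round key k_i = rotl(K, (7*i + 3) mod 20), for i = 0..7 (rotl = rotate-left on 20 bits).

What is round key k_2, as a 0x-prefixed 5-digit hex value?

K = 0xC3903
k_0 = rotl(K, (7*0+3) mod 20) = rotl(K, 3) = 0x1C81E
k_1 = rotl(K, (7*1+3) mod 20) = rotl(K, 10) = 0x40F0E
k_2 = rotl(K, (7*2+3) mod 20) = rotl(K, 17) = 0x78720

0x78720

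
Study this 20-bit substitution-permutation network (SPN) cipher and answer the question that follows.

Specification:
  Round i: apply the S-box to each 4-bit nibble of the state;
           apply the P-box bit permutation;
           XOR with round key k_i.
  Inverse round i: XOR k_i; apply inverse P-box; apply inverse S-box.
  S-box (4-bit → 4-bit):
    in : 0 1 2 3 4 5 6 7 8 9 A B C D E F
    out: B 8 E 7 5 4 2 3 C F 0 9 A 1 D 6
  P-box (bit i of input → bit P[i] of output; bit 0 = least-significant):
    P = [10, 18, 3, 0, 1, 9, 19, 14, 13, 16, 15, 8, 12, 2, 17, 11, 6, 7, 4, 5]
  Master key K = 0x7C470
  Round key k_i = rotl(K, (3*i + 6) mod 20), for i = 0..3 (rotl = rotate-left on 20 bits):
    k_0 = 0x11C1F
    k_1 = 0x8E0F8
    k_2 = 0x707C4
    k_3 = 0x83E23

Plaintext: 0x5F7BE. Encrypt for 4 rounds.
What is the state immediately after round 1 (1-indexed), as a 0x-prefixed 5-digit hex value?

s_0 = plaintext = 0x5F7BE
s_1 = Round(s_0, k_0) = 0x27800
s_2 = Round(s_1, k_1) = 0xC374F
s_3 = Round(s_2, k_2) = 0x8376A
s_4 = Round(s_3, k_3) = 0xB0C17

0x27800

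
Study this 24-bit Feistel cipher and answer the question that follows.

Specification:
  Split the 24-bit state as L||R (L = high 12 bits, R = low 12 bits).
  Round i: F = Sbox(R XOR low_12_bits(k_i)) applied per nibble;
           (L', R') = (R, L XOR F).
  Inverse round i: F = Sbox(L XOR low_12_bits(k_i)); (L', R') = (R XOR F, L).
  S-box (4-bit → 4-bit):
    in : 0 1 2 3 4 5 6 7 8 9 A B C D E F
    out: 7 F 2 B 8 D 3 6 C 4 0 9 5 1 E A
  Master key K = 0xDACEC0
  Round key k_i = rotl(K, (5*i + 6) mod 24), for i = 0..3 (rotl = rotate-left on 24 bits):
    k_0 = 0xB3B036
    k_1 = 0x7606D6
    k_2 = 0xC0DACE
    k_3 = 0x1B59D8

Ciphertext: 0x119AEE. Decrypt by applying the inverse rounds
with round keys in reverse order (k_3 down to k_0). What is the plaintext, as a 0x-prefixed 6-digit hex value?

0xCB34BC

s_0 = ciphertext = 0x119AEE
s_1 = InvRound(s_0, k_3) = 0x6B1119
s_2 = InvRound(s_1, k_2) = 0x4736B1
s_3 = InvRound(s_2, k_1) = 0x4BC473
s_4 = InvRound(s_3, k_0) = 0xCB34BC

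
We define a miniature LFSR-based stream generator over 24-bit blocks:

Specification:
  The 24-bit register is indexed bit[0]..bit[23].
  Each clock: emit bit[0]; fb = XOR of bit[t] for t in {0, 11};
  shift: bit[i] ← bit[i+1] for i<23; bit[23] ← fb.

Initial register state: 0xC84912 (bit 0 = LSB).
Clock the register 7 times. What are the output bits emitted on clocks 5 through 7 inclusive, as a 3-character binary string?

100

reg_0 = 0xC84912
clock 1: out=0, reg = 0xE42489
clock 2: out=1, reg = 0xF21244
clock 3: out=0, reg = 0x790922
clock 4: out=0, reg = 0xBC8491
clock 5: out=1, reg = 0xDE4248
clock 6: out=0, reg = 0x6F2124
clock 7: out=0, reg = 0x379092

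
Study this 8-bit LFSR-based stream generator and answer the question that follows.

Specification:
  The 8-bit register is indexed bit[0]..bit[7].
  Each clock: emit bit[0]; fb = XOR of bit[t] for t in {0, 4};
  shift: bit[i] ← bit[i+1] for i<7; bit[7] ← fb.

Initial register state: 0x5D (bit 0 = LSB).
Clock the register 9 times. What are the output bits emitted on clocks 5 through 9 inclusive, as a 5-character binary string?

10100

reg_0 = 0x5D
clock 1: out=1, reg = 0x2E
clock 2: out=0, reg = 0x17
clock 3: out=1, reg = 0x0B
clock 4: out=1, reg = 0x85
clock 5: out=1, reg = 0xC2
clock 6: out=0, reg = 0x61
clock 7: out=1, reg = 0xB0
clock 8: out=0, reg = 0xD8
clock 9: out=0, reg = 0xEC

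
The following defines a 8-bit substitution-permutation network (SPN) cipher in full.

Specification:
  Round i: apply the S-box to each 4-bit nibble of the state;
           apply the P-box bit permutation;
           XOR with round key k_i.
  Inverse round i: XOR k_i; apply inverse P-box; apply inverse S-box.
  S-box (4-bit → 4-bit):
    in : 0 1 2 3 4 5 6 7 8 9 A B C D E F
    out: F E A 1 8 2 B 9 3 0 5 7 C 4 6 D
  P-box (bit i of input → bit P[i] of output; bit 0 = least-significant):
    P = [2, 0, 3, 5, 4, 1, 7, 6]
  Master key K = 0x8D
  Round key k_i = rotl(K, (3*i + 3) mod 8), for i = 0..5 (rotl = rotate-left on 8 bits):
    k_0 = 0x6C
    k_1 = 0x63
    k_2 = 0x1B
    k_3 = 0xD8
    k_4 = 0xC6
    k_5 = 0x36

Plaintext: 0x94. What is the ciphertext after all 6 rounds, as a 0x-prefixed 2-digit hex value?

0xB2

s_0 = plaintext = 0x94
s_1 = Round(s_0, k_0) = 0x4C
s_2 = Round(s_1, k_1) = 0x0B
s_3 = Round(s_2, k_2) = 0xC4
s_4 = Round(s_3, k_3) = 0x38
s_5 = Round(s_4, k_4) = 0xD3
s_6 = Round(s_5, k_5) = 0xB2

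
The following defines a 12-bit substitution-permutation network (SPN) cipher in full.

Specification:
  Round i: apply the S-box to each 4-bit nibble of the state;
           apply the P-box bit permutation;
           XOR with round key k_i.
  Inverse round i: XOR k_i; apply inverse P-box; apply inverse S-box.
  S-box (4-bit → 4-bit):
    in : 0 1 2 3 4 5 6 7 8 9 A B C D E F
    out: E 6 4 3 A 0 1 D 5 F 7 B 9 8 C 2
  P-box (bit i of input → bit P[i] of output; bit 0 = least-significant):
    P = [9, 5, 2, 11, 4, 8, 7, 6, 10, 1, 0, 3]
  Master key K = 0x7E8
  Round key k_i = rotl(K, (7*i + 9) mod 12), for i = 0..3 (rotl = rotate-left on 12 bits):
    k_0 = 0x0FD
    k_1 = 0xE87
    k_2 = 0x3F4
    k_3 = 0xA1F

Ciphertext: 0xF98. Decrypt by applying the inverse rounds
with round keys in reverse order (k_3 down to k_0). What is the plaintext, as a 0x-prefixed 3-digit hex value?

s_0 = ciphertext = 0xF98
s_1 = InvRound(s_0, k_3) = 0xA12
s_2 = InvRound(s_1, k_2) = 0xF00
s_3 = InvRound(s_2, k_1) = 0x112
s_4 = InvRound(s_3, k_0) = 0x001

0x001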